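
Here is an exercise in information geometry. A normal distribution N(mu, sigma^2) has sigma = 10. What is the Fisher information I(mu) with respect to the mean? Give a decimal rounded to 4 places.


The Fisher information for the mean of a normal distribution is I(mu) = 1/sigma^2.
sigma = 10, so sigma^2 = 100.
I(mu) = 1/100 = 0.0100

0.0100


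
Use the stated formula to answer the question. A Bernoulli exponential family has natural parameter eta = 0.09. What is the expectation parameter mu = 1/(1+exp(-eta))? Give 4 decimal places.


Dual coordinate (expectation parameter) for Bernoulli:
mu = 1/(1+exp(-eta)).
eta = 0.09.
exp(-eta) = exp(-0.09) = 0.913931.
mu = 1/(1+0.913931) = 0.5225

0.5225


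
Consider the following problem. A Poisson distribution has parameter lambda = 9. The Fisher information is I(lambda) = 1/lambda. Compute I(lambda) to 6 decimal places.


Fisher information for Poisson: I(lambda) = 1/lambda.
lambda = 9.
I(lambda) = 1/9 = 0.111111

0.111111


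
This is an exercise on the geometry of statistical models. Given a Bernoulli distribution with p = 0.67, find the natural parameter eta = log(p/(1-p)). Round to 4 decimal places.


Natural parameter for Bernoulli: eta = log(p/(1-p)).
p = 0.67, 1-p = 0.33.
p/(1-p) = 2.030303.
eta = log(2.030303) = 0.7082

0.7082


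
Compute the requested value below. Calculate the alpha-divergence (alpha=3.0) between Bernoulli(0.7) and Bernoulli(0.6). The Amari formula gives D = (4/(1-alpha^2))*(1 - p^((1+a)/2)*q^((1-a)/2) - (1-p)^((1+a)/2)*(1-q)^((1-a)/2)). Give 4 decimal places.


Amari alpha-divergence:
D = (4/(1-alpha^2))*(1 - p^((1+a)/2)*q^((1-a)/2) - (1-p)^((1+a)/2)*(1-q)^((1-a)/2)).
alpha = 3.0, p = 0.7, q = 0.6.
e1 = (1+alpha)/2 = 2.0, e2 = (1-alpha)/2 = -1.0.
t1 = p^e1 * q^e2 = 0.7^2.0 * 0.6^-1.0 = 0.816667.
t2 = (1-p)^e1 * (1-q)^e2 = 0.3^2.0 * 0.4^-1.0 = 0.225.
4/(1-alpha^2) = -0.5.
D = -0.5*(1 - 0.816667 - 0.225) = 0.0208

0.0208


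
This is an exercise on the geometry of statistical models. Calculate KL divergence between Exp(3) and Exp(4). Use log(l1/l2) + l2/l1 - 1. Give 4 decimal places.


KL divergence for exponential family:
KL = log(l1/l2) + l2/l1 - 1.
log(3/4) = -0.287682.
4/3 = 1.333333.
KL = -0.287682 + 1.333333 - 1 = 0.0457

0.0457


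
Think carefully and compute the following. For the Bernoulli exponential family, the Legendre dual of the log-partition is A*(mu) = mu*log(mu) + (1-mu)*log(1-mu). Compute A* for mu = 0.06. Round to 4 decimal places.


Legendre transform for Bernoulli:
A*(mu) = mu*log(mu) + (1-mu)*log(1-mu).
mu = 0.06, 1-mu = 0.94.
mu*log(mu) = 0.06*log(0.06) = -0.168805.
(1-mu)*log(1-mu) = 0.94*log(0.94) = -0.058163.
A* = -0.168805 + -0.058163 = -0.2270

-0.2270


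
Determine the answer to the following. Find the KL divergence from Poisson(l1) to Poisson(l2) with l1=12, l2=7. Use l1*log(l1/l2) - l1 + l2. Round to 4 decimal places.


KL divergence for Poisson:
KL = l1*log(l1/l2) - l1 + l2.
l1 = 12, l2 = 7.
log(12/7) = 0.538997.
l1*log(l1/l2) = 12 * 0.538997 = 6.467958.
KL = 6.467958 - 12 + 7 = 1.4680

1.4680


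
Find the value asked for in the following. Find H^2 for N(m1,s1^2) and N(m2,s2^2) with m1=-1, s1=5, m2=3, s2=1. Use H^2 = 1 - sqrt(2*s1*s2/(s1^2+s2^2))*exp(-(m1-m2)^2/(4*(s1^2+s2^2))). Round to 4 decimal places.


Squared Hellinger distance for Gaussians:
H^2 = 1 - sqrt(2*s1*s2/(s1^2+s2^2)) * exp(-(m1-m2)^2/(4*(s1^2+s2^2))).
s1^2 = 25, s2^2 = 1, s1^2+s2^2 = 26.
sqrt(2*5*1/(26)) = 0.620174.
(m1-m2)^2 = (-4)^2 = 16.
exp(-16/(4*26)) = exp(-0.153846) = 0.857404.
H^2 = 1 - 0.620174*0.857404 = 0.4683

0.4683


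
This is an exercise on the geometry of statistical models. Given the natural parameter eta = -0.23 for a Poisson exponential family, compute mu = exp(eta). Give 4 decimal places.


Expectation parameter for Poisson exponential family:
mu = exp(eta).
eta = -0.23.
mu = exp(-0.23) = 0.7945

0.7945


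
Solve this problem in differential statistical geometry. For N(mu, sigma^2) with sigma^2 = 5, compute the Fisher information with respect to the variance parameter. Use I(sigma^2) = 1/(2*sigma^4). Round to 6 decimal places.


Fisher information for variance: I(sigma^2) = 1/(2*sigma^4).
sigma^2 = 5, so sigma^4 = 25.
I = 1/(2*25) = 1/50 = 0.020000

0.020000


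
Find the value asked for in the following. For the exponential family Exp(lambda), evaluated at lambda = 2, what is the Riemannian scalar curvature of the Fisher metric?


This family has a single free parameter, so its statistical manifold
is 1-dimensional. The Riemann curvature tensor of any 1-dimensional
Riemannian manifold vanishes identically, so R = 0.

0


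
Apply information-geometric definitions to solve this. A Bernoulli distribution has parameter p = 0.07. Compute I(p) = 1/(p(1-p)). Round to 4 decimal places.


For Bernoulli(p), Fisher information is I(p) = 1/(p*(1-p)).
p = 0.07, 1-p = 0.93.
p*(1-p) = 0.0651.
I(p) = 1/0.0651 = 15.3610

15.3610


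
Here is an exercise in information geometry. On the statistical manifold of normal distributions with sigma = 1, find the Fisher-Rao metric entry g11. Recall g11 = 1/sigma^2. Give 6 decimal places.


For the 2-parameter normal family, the Fisher metric has:
  g11 = 1/sigma^2, g22 = 2/sigma^2.
sigma = 1, sigma^2 = 1.
g11 = 1.000000

1.000000


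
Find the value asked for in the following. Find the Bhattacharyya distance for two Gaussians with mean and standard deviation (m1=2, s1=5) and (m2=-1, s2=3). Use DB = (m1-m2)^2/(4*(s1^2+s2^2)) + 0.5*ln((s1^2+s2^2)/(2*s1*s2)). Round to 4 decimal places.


Bhattacharyya distance between two Gaussians:
DB = (m1-m2)^2/(4*(s1^2+s2^2)) + (1/2)*ln((s1^2+s2^2)/(2*s1*s2)).
(m1-m2)^2 = (3)^2 = 9.
s1^2+s2^2 = 25 + 9 = 34.
term1 = 9/136 = 0.066176.
term2 = 0.5*ln(34/30.0) = 0.062582.
DB = 0.066176 + 0.062582 = 0.1288

0.1288


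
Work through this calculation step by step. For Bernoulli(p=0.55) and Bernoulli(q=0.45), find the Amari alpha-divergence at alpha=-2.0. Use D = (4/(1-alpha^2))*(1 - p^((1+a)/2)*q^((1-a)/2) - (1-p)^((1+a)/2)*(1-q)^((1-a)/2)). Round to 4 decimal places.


Amari alpha-divergence:
D = (4/(1-alpha^2))*(1 - p^((1+a)/2)*q^((1-a)/2) - (1-p)^((1+a)/2)*(1-q)^((1-a)/2)).
alpha = -2.0, p = 0.55, q = 0.45.
e1 = (1+alpha)/2 = -0.5, e2 = (1-alpha)/2 = 1.5.
t1 = p^e1 * q^e2 = 0.55^-0.5 * 0.45^1.5 = 0.40704.
t2 = (1-p)^e1 * (1-q)^e2 = 0.45^-0.5 * 0.55^1.5 = 0.608048.
4/(1-alpha^2) = -1.333333.
D = -1.333333*(1 - 0.40704 - 0.608048) = 0.0201

0.0201


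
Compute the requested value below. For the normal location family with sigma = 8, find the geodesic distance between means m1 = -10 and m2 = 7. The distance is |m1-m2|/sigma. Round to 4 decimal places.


On the fixed-variance normal subfamily, geodesic distance = |m1-m2|/sigma.
|-10 - 7| = 17.
sigma = 8.
d = 17/8 = 2.1250

2.1250


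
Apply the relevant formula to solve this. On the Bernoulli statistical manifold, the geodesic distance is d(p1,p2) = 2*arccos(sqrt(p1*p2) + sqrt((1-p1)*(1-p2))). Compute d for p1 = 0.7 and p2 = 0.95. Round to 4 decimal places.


Geodesic distance on Bernoulli manifold:
d(p1,p2) = 2*arccos(sqrt(p1*p2) + sqrt((1-p1)*(1-p2))).
sqrt(p1*p2) = sqrt(0.7*0.95) = 0.815475.
sqrt((1-p1)*(1-p2)) = sqrt(0.3*0.05) = 0.122474.
arg = 0.815475 + 0.122474 = 0.93795.
d = 2*arccos(0.93795) = 0.7083

0.7083


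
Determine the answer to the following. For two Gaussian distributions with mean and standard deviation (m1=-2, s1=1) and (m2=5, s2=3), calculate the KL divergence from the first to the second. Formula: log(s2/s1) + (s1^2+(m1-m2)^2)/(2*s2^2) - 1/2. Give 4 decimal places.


KL divergence between normal distributions:
KL = log(s2/s1) + (s1^2 + (m1-m2)^2)/(2*s2^2) - 1/2.
log(3/1) = 1.098612.
(1^2 + (-2-5)^2)/(2*3^2) = (1 + 49)/18 = 2.777778.
KL = 1.098612 + 2.777778 - 0.5 = 3.3764

3.3764


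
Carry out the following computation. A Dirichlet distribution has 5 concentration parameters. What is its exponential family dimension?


Exponential family dimension calculation:
Dirichlet with 5 components has 5 natural parameters.

5


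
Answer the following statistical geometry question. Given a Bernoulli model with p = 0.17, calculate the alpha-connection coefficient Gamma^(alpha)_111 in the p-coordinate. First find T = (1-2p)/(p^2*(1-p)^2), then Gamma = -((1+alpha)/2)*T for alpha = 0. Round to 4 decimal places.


Skewness (Amari-Chentsov) tensor: T = (1-2p)/(p^2*(1-p)^2).
p = 0.17, 1-2p = 0.66, p^2 = 0.0289, (1-p)^2 = 0.6889.
T = 0.66/(0.0289 * 0.6889) = 33.150487.
In the p-coordinate, Gamma^(alpha) = Gamma^(0) - (alpha/2)*T with Gamma^(0) = (1/2)*g'(p) = -T/2,
so Gamma^(alpha) = -((1+alpha)/2)*T.
alpha = 0, -(1+alpha)/2 = -0.5.
Gamma = -0.5 * 33.150487 = -16.5752

-16.5752


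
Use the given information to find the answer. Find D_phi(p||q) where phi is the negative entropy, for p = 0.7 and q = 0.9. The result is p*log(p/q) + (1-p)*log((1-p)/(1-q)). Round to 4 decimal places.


Bregman divergence with negative entropy generator:
D = p*log(p/q) + (1-p)*log((1-p)/(1-q)).
p = 0.7, q = 0.9.
p*log(p/q) = 0.7*log(0.7/0.9) = -0.17592.
(1-p)*log((1-p)/(1-q)) = 0.3*log(0.3/0.1) = 0.329584.
D = -0.17592 + 0.329584 = 0.1537

0.1537


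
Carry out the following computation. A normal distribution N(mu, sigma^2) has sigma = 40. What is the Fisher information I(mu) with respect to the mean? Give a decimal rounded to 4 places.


The Fisher information for the mean of a normal distribution is I(mu) = 1/sigma^2.
sigma = 40, so sigma^2 = 1600.
I(mu) = 1/1600 = 0.0006

0.0006


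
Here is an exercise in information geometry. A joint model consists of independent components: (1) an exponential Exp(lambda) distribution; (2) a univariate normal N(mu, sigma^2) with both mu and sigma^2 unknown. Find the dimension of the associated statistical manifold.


The dimension of a statistical manifold equals the number of free
(independent) real parameters of the model. For a product of independent
blocks the parameter counts add.
- exponential (lambda): 1.
- normal (mu, sigma^2): 2.
Total = 1 + 2 = 3.
Dimension = 3

3


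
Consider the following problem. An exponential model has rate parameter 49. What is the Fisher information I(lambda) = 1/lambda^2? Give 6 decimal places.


Fisher information for exponential: I(lambda) = 1/lambda^2.
lambda = 49, lambda^2 = 2401.
I = 1/2401 = 0.000416

0.000416


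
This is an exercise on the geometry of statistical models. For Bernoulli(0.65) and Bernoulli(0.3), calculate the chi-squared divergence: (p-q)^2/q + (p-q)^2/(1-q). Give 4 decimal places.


Chi-squared divergence between Bernoulli distributions:
chi^2 = (p-q)^2/q + (p-q)^2/(1-q).
p = 0.65, q = 0.3, p-q = 0.35.
(p-q)^2 = 0.1225.
term1 = 0.1225/0.3 = 0.408333.
term2 = 0.1225/0.7 = 0.175.
chi^2 = 0.408333 + 0.175 = 0.5833

0.5833


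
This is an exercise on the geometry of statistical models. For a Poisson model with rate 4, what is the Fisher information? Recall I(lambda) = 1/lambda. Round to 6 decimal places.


Fisher information for Poisson: I(lambda) = 1/lambda.
lambda = 4.
I(lambda) = 1/4 = 0.250000

0.250000


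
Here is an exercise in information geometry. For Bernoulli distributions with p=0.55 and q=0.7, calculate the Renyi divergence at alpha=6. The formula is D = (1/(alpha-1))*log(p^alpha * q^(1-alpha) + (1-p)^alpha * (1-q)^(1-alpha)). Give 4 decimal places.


Renyi divergence of order alpha between Bernoulli distributions:
D = (1/(alpha-1))*log(p^alpha * q^(1-alpha) + (1-p)^alpha * (1-q)^(1-alpha)).
alpha = 6, p = 0.55, q = 0.7.
p^alpha * q^(1-alpha) = 0.55^6 * 0.7^-5 = 0.164697.
(1-p)^alpha * (1-q)^(1-alpha) = 0.45^6 * 0.3^-5 = 3.417187.
sum = 0.164697 + 3.417187 = 3.581885.
D = (1/5)*log(3.581885) = 0.2552

0.2552


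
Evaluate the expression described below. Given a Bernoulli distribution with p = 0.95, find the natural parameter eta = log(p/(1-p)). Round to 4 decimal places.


Natural parameter for Bernoulli: eta = log(p/(1-p)).
p = 0.95, 1-p = 0.05.
p/(1-p) = 19.0.
eta = log(19.0) = 2.9444

2.9444


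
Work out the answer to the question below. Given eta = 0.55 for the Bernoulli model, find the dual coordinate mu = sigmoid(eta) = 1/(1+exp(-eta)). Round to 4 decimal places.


Dual coordinate (expectation parameter) for Bernoulli:
mu = 1/(1+exp(-eta)).
eta = 0.55.
exp(-eta) = exp(-0.55) = 0.57695.
mu = 1/(1+0.57695) = 0.6341

0.6341


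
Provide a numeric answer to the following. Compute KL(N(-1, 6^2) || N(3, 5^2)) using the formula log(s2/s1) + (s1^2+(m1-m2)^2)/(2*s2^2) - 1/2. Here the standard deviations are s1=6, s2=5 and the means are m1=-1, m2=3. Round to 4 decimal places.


KL divergence between normal distributions:
KL = log(s2/s1) + (s1^2 + (m1-m2)^2)/(2*s2^2) - 1/2.
log(5/6) = -0.182322.
(6^2 + (-1-3)^2)/(2*5^2) = (36 + 16)/50 = 1.04.
KL = -0.182322 + 1.04 - 0.5 = 0.3577

0.3577


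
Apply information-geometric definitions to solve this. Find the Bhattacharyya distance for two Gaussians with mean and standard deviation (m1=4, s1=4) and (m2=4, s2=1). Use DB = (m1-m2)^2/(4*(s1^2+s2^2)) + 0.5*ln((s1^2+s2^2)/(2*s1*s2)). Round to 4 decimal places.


Bhattacharyya distance between two Gaussians:
DB = (m1-m2)^2/(4*(s1^2+s2^2)) + (1/2)*ln((s1^2+s2^2)/(2*s1*s2)).
(m1-m2)^2 = (0)^2 = 0.
s1^2+s2^2 = 16 + 1 = 17.
term1 = 0/68 = 0.0.
term2 = 0.5*ln(17/8.0) = 0.376886.
DB = 0.0 + 0.376886 = 0.3769

0.3769


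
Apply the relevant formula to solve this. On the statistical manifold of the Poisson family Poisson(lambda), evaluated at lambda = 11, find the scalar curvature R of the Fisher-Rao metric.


This family has a single free parameter, so its statistical manifold
is 1-dimensional. The Riemann curvature tensor of any 1-dimensional
Riemannian manifold vanishes identically, so R = 0.

0


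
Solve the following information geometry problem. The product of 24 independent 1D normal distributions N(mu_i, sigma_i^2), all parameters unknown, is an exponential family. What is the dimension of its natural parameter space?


Exponential family dimension calculation:
Each univariate normal has two natural parameters (mu/sigma^2 and -1/(2 sigma^2)).
With 24 independent components, dim = 2 * 24 = 48.

48


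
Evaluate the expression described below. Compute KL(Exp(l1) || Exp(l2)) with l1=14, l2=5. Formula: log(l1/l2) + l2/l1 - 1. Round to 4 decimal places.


KL divergence for exponential family:
KL = log(l1/l2) + l2/l1 - 1.
log(14/5) = 1.029619.
5/14 = 0.357143.
KL = 1.029619 + 0.357143 - 1 = 0.3868

0.3868


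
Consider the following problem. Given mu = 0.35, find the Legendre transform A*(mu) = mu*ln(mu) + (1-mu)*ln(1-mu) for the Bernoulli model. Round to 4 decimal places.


Legendre transform for Bernoulli:
A*(mu) = mu*log(mu) + (1-mu)*log(1-mu).
mu = 0.35, 1-mu = 0.65.
mu*log(mu) = 0.35*log(0.35) = -0.367438.
(1-mu)*log(1-mu) = 0.65*log(0.65) = -0.280009.
A* = -0.367438 + -0.280009 = -0.6474

-0.6474


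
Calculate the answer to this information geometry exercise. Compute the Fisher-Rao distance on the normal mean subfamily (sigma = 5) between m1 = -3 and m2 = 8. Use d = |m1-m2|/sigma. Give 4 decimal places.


On the fixed-variance normal subfamily, geodesic distance = |m1-m2|/sigma.
|-3 - 8| = 11.
sigma = 5.
d = 11/5 = 2.2000

2.2000


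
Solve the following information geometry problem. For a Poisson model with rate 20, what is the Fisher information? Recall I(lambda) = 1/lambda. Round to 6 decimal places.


Fisher information for Poisson: I(lambda) = 1/lambda.
lambda = 20.
I(lambda) = 1/20 = 0.050000

0.050000


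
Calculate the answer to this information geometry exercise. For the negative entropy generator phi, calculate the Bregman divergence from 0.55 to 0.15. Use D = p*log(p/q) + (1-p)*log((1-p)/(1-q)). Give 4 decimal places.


Bregman divergence with negative entropy generator:
D = p*log(p/q) + (1-p)*log((1-p)/(1-q)).
p = 0.55, q = 0.15.
p*log(p/q) = 0.55*log(0.55/0.15) = 0.714606.
(1-p)*log((1-p)/(1-q)) = 0.45*log(0.45/0.85) = -0.286195.
D = 0.714606 + -0.286195 = 0.4284

0.4284


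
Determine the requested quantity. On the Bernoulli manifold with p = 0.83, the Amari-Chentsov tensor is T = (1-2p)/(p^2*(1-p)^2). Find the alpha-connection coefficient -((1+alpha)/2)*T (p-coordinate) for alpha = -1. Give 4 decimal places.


Skewness (Amari-Chentsov) tensor: T = (1-2p)/(p^2*(1-p)^2).
p = 0.83, 1-2p = -0.66, p^2 = 0.6889, (1-p)^2 = 0.0289.
T = -0.66/(0.6889 * 0.0289) = -33.150487.
In the p-coordinate, Gamma^(alpha) = Gamma^(0) - (alpha/2)*T with Gamma^(0) = (1/2)*g'(p) = -T/2,
so Gamma^(alpha) = -((1+alpha)/2)*T.
alpha = -1, -(1+alpha)/2 = 0.0.
Gamma = 0.0 * -33.150487 = 0.0000

0.0000


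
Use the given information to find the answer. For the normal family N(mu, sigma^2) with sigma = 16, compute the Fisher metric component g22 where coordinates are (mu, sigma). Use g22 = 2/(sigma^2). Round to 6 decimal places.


For the 2-parameter normal family, the Fisher metric has:
  g11 = 1/sigma^2, g22 = 2/sigma^2.
sigma = 16, sigma^2 = 256.
g22 = 0.007813

0.007813


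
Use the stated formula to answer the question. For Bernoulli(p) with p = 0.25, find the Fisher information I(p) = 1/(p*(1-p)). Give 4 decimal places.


For Bernoulli(p), Fisher information is I(p) = 1/(p*(1-p)).
p = 0.25, 1-p = 0.75.
p*(1-p) = 0.1875.
I(p) = 1/0.1875 = 5.3333

5.3333


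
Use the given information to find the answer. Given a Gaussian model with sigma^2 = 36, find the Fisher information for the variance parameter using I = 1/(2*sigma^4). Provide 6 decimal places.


Fisher information for variance: I(sigma^2) = 1/(2*sigma^4).
sigma^2 = 36, so sigma^4 = 1296.
I = 1/(2*1296) = 1/2592 = 0.000386

0.000386


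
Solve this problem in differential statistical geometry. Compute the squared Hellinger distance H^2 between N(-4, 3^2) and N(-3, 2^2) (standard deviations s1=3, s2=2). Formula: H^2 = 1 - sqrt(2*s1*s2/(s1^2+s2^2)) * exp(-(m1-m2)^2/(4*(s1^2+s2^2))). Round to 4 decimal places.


Squared Hellinger distance for Gaussians:
H^2 = 1 - sqrt(2*s1*s2/(s1^2+s2^2)) * exp(-(m1-m2)^2/(4*(s1^2+s2^2))).
s1^2 = 9, s2^2 = 4, s1^2+s2^2 = 13.
sqrt(2*3*2/(13)) = 0.960769.
(m1-m2)^2 = (-1)^2 = 1.
exp(-1/(4*13)) = exp(-0.019231) = 0.980953.
H^2 = 1 - 0.960769*0.980953 = 0.0575

0.0575


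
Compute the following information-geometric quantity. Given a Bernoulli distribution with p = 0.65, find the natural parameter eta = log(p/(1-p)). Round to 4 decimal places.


Natural parameter for Bernoulli: eta = log(p/(1-p)).
p = 0.65, 1-p = 0.35.
p/(1-p) = 1.857143.
eta = log(1.857143) = 0.6190

0.6190


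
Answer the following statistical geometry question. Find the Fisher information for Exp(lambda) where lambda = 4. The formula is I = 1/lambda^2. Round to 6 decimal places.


Fisher information for exponential: I(lambda) = 1/lambda^2.
lambda = 4, lambda^2 = 16.
I = 1/16 = 0.062500

0.062500


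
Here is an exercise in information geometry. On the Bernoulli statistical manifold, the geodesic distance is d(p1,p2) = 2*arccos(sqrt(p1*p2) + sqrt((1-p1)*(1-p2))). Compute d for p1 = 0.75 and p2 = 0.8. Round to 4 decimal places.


Geodesic distance on Bernoulli manifold:
d(p1,p2) = 2*arccos(sqrt(p1*p2) + sqrt((1-p1)*(1-p2))).
sqrt(p1*p2) = sqrt(0.75*0.8) = 0.774597.
sqrt((1-p1)*(1-p2)) = sqrt(0.25*0.2) = 0.223607.
arg = 0.774597 + 0.223607 = 0.998203.
d = 2*arccos(0.998203) = 0.1199

0.1199


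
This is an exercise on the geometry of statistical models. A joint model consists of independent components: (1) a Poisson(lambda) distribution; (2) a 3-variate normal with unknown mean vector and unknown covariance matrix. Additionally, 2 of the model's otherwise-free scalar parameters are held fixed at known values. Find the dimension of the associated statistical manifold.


The dimension of a statistical manifold equals the number of free
(independent) real parameters of the model. For a product of independent
blocks the parameter counts add.
- Poisson (lambda): 1.
- 3-variate normal: 3 (mean) + 3*4/2 = 6 (symmetric covariance) = 9.
Total = 1 + 9 = 10.
2 parameter(s) fixed at known values: 10 - 2 = 8.
Dimension = 8

8


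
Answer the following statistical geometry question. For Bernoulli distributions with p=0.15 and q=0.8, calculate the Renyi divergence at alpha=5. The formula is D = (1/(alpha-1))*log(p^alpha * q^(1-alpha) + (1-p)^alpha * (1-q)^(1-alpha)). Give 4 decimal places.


Renyi divergence of order alpha between Bernoulli distributions:
D = (1/(alpha-1))*log(p^alpha * q^(1-alpha) + (1-p)^alpha * (1-q)^(1-alpha)).
alpha = 5, p = 0.15, q = 0.8.
p^alpha * q^(1-alpha) = 0.15^5 * 0.8^-4 = 0.000185.
(1-p)^alpha * (1-q)^(1-alpha) = 0.85^5 * 0.2^-4 = 277.31582.
sum = 0.000185 + 277.31582 = 277.316006.
D = (1/4)*log(277.316006) = 1.4063

1.4063


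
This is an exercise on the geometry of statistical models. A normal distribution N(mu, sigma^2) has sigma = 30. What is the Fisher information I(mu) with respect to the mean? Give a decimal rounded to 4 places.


The Fisher information for the mean of a normal distribution is I(mu) = 1/sigma^2.
sigma = 30, so sigma^2 = 900.
I(mu) = 1/900 = 0.0011

0.0011


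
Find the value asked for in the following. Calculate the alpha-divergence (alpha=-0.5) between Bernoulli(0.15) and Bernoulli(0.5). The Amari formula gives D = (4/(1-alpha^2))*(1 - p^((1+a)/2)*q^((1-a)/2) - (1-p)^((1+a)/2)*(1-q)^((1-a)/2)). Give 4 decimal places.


Amari alpha-divergence:
D = (4/(1-alpha^2))*(1 - p^((1+a)/2)*q^((1-a)/2) - (1-p)^((1+a)/2)*(1-q)^((1-a)/2)).
alpha = -0.5, p = 0.15, q = 0.5.
e1 = (1+alpha)/2 = 0.25, e2 = (1-alpha)/2 = 0.75.
t1 = p^e1 * q^e2 = 0.15^0.25 * 0.5^0.75 = 0.370041.
t2 = (1-p)^e1 * (1-q)^e2 = 0.85^0.25 * 0.5^0.75 = 0.570929.
4/(1-alpha^2) = 5.333333.
D = 5.333333*(1 - 0.370041 - 0.570929) = 0.3148

0.3148


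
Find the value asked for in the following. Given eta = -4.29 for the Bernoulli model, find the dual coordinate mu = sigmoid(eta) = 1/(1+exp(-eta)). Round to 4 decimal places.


Dual coordinate (expectation parameter) for Bernoulli:
mu = 1/(1+exp(-eta)).
eta = -4.29.
exp(-eta) = exp(4.29) = 72.966468.
mu = 1/(1+72.966468) = 0.0135

0.0135


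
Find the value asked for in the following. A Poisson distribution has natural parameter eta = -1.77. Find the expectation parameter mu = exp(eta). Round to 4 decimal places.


Expectation parameter for Poisson exponential family:
mu = exp(eta).
eta = -1.77.
mu = exp(-1.77) = 0.1703

0.1703


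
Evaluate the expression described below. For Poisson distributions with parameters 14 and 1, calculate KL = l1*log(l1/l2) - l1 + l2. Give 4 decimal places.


KL divergence for Poisson:
KL = l1*log(l1/l2) - l1 + l2.
l1 = 14, l2 = 1.
log(14/1) = 2.639057.
l1*log(l1/l2) = 14 * 2.639057 = 36.946803.
KL = 36.946803 - 14 + 1 = 23.9468

23.9468


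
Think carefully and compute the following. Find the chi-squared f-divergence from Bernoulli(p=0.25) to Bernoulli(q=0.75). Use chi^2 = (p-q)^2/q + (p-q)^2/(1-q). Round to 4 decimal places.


Chi-squared divergence between Bernoulli distributions:
chi^2 = (p-q)^2/q + (p-q)^2/(1-q).
p = 0.25, q = 0.75, p-q = -0.5.
(p-q)^2 = 0.25.
term1 = 0.25/0.75 = 0.333333.
term2 = 0.25/0.25 = 1.0.
chi^2 = 0.333333 + 1.0 = 1.3333

1.3333


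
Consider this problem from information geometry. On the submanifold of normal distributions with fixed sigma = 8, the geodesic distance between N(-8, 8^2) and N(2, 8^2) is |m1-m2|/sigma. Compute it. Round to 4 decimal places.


On the fixed-variance normal subfamily, geodesic distance = |m1-m2|/sigma.
|-8 - 2| = 10.
sigma = 8.
d = 10/8 = 1.2500

1.2500


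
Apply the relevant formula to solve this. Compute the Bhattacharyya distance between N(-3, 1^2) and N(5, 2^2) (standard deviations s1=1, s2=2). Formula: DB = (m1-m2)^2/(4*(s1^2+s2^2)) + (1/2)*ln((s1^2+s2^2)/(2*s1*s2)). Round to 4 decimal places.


Bhattacharyya distance between two Gaussians:
DB = (m1-m2)^2/(4*(s1^2+s2^2)) + (1/2)*ln((s1^2+s2^2)/(2*s1*s2)).
(m1-m2)^2 = (-8)^2 = 64.
s1^2+s2^2 = 1 + 4 = 5.
term1 = 64/20 = 3.2.
term2 = 0.5*ln(5/4.0) = 0.111572.
DB = 3.2 + 0.111572 = 3.3116

3.3116


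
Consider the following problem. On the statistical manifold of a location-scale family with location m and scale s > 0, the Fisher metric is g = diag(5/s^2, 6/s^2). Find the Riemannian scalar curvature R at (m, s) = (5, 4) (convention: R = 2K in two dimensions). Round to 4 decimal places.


The metric has the form g = (A dm^2 + B ds^2)/s^2 with A = 5, B = 6.
Substitute u = sqrt(A/B)*m: g = B*(du^2 + ds^2)/s^2, i.e. B times the
Poincare upper half-plane metric, which has constant Gaussian curvature -1.
Scaling a 2D metric by a constant c divides the Gaussian curvature by c,
so K = -1/B = -1/(6) = -0.1667 everywhere (the point (m, s) = (5, 4) is irrelevant:
the curvature is constant).
Scalar curvature in dimension 2: R = 2K = -2/(6) = -0.3333.

-0.3333


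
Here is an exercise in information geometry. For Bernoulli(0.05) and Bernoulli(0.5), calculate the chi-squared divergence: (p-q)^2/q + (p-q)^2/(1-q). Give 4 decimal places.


Chi-squared divergence between Bernoulli distributions:
chi^2 = (p-q)^2/q + (p-q)^2/(1-q).
p = 0.05, q = 0.5, p-q = -0.45.
(p-q)^2 = 0.2025.
term1 = 0.2025/0.5 = 0.405.
term2 = 0.2025/0.5 = 0.405.
chi^2 = 0.405 + 0.405 = 0.8100

0.8100


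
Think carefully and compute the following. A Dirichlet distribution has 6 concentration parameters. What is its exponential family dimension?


Exponential family dimension calculation:
Dirichlet with 6 components has 6 natural parameters.

6


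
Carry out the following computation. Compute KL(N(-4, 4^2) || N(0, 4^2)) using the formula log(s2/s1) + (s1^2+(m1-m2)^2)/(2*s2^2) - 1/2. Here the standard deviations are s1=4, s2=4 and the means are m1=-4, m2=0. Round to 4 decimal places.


KL divergence between normal distributions:
KL = log(s2/s1) + (s1^2 + (m1-m2)^2)/(2*s2^2) - 1/2.
log(4/4) = 0.0.
(4^2 + (-4-0)^2)/(2*4^2) = (16 + 16)/32 = 1.0.
KL = 0.0 + 1.0 - 0.5 = 0.5000

0.5000


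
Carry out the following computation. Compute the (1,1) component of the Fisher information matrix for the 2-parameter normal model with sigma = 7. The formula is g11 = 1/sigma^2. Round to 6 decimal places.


For the 2-parameter normal family, the Fisher metric has:
  g11 = 1/sigma^2, g22 = 2/sigma^2.
sigma = 7, sigma^2 = 49.
g11 = 0.020408

0.020408


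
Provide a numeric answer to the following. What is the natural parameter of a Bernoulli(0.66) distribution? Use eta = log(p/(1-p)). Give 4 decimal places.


Natural parameter for Bernoulli: eta = log(p/(1-p)).
p = 0.66, 1-p = 0.34.
p/(1-p) = 1.941176.
eta = log(1.941176) = 0.6633

0.6633


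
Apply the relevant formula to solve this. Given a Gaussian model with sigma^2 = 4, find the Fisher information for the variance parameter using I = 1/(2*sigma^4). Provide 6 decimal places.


Fisher information for variance: I(sigma^2) = 1/(2*sigma^4).
sigma^2 = 4, so sigma^4 = 16.
I = 1/(2*16) = 1/32 = 0.031250

0.031250


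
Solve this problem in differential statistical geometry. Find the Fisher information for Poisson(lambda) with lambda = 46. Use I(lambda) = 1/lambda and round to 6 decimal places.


Fisher information for Poisson: I(lambda) = 1/lambda.
lambda = 46.
I(lambda) = 1/46 = 0.021739

0.021739


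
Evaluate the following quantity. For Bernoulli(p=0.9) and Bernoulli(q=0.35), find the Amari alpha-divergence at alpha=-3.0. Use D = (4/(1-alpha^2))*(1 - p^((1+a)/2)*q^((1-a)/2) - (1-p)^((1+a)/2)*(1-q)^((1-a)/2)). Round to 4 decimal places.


Amari alpha-divergence:
D = (4/(1-alpha^2))*(1 - p^((1+a)/2)*q^((1-a)/2) - (1-p)^((1+a)/2)*(1-q)^((1-a)/2)).
alpha = -3.0, p = 0.9, q = 0.35.
e1 = (1+alpha)/2 = -1.0, e2 = (1-alpha)/2 = 2.0.
t1 = p^e1 * q^e2 = 0.9^-1.0 * 0.35^2.0 = 0.136111.
t2 = (1-p)^e1 * (1-q)^e2 = 0.1^-1.0 * 0.65^2.0 = 4.225.
4/(1-alpha^2) = -0.5.
D = -0.5*(1 - 0.136111 - 4.225) = 1.6806

1.6806


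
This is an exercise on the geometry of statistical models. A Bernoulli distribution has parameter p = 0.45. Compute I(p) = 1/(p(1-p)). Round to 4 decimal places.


For Bernoulli(p), Fisher information is I(p) = 1/(p*(1-p)).
p = 0.45, 1-p = 0.55.
p*(1-p) = 0.2475.
I(p) = 1/0.2475 = 4.0404

4.0404


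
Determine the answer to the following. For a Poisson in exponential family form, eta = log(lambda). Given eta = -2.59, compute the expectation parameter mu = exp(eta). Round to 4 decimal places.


Expectation parameter for Poisson exponential family:
mu = exp(eta).
eta = -2.59.
mu = exp(-2.59) = 0.0750

0.0750


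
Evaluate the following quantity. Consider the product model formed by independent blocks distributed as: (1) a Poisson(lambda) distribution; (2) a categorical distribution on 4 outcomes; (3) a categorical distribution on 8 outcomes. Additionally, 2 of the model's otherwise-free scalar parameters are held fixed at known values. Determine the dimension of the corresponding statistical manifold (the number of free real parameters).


The dimension of a statistical manifold equals the number of free
(independent) real parameters of the model. For a product of independent
blocks the parameter counts add.
- Poisson (lambda): 1.
- categorical on 4 outcomes (probabilities sum to 1): 4-1 = 3.
- categorical on 8 outcomes (probabilities sum to 1): 8-1 = 7.
Total = 1 + 3 + 7 = 11.
2 parameter(s) fixed at known values: 11 - 2 = 9.
Dimension = 9

9


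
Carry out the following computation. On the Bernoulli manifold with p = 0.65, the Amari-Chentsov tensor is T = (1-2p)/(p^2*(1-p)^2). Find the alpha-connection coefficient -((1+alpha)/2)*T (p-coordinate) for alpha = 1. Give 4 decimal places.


Skewness (Amari-Chentsov) tensor: T = (1-2p)/(p^2*(1-p)^2).
p = 0.65, 1-2p = -0.3, p^2 = 0.4225, (1-p)^2 = 0.1225.
T = -0.3/(0.4225 * 0.1225) = -5.796401.
In the p-coordinate, Gamma^(alpha) = Gamma^(0) - (alpha/2)*T with Gamma^(0) = (1/2)*g'(p) = -T/2,
so Gamma^(alpha) = -((1+alpha)/2)*T.
alpha = 1, -(1+alpha)/2 = -1.0.
Gamma = -1.0 * -5.796401 = 5.7964

5.7964


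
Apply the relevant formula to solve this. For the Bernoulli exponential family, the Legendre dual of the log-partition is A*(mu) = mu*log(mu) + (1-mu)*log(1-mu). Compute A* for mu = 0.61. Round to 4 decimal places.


Legendre transform for Bernoulli:
A*(mu) = mu*log(mu) + (1-mu)*log(1-mu).
mu = 0.61, 1-mu = 0.39.
mu*log(mu) = 0.61*log(0.61) = -0.301521.
(1-mu)*log(1-mu) = 0.39*log(0.39) = -0.367227.
A* = -0.301521 + -0.367227 = -0.6687

-0.6687


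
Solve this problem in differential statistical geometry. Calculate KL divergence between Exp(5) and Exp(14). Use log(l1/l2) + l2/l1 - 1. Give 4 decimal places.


KL divergence for exponential family:
KL = log(l1/l2) + l2/l1 - 1.
log(5/14) = -1.029619.
14/5 = 2.8.
KL = -1.029619 + 2.8 - 1 = 0.7704

0.7704


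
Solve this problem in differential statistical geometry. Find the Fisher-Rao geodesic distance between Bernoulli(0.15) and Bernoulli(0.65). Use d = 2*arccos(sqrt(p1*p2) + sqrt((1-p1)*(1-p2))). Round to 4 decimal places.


Geodesic distance on Bernoulli manifold:
d(p1,p2) = 2*arccos(sqrt(p1*p2) + sqrt((1-p1)*(1-p2))).
sqrt(p1*p2) = sqrt(0.15*0.65) = 0.31225.
sqrt((1-p1)*(1-p2)) = sqrt(0.85*0.35) = 0.545436.
arg = 0.31225 + 0.545436 = 0.857686.
d = 2*arccos(0.857686) = 1.0801

1.0801


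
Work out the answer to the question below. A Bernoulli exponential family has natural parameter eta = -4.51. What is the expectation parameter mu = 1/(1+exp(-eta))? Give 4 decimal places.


Dual coordinate (expectation parameter) for Bernoulli:
mu = 1/(1+exp(-eta)).
eta = -4.51.
exp(-eta) = exp(4.51) = 90.921819.
mu = 1/(1+90.921819) = 0.0109

0.0109


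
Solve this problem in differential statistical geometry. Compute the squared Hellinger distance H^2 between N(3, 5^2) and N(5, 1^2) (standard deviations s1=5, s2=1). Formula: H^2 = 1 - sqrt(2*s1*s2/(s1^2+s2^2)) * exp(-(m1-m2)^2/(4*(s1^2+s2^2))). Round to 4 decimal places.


Squared Hellinger distance for Gaussians:
H^2 = 1 - sqrt(2*s1*s2/(s1^2+s2^2)) * exp(-(m1-m2)^2/(4*(s1^2+s2^2))).
s1^2 = 25, s2^2 = 1, s1^2+s2^2 = 26.
sqrt(2*5*1/(26)) = 0.620174.
(m1-m2)^2 = (-2)^2 = 4.
exp(-4/(4*26)) = exp(-0.038462) = 0.962269.
H^2 = 1 - 0.620174*0.962269 = 0.4032

0.4032


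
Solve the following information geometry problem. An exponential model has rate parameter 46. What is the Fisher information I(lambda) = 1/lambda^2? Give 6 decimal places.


Fisher information for exponential: I(lambda) = 1/lambda^2.
lambda = 46, lambda^2 = 2116.
I = 1/2116 = 0.000473

0.000473


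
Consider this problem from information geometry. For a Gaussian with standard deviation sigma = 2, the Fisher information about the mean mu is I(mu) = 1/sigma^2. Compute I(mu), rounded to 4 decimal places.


The Fisher information for the mean of a normal distribution is I(mu) = 1/sigma^2.
sigma = 2, so sigma^2 = 4.
I(mu) = 1/4 = 0.2500

0.2500


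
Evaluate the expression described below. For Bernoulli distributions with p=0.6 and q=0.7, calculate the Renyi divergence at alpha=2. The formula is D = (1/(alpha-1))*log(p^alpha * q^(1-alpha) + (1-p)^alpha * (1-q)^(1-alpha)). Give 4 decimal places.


Renyi divergence of order alpha between Bernoulli distributions:
D = (1/(alpha-1))*log(p^alpha * q^(1-alpha) + (1-p)^alpha * (1-q)^(1-alpha)).
alpha = 2, p = 0.6, q = 0.7.
p^alpha * q^(1-alpha) = 0.6^2 * 0.7^-1 = 0.514286.
(1-p)^alpha * (1-q)^(1-alpha) = 0.4^2 * 0.3^-1 = 0.533333.
sum = 0.514286 + 0.533333 = 1.047619.
D = (1/1)*log(1.047619) = 0.0465

0.0465


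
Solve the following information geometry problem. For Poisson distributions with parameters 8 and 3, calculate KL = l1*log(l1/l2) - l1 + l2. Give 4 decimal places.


KL divergence for Poisson:
KL = l1*log(l1/l2) - l1 + l2.
l1 = 8, l2 = 3.
log(8/3) = 0.980829.
l1*log(l1/l2) = 8 * 0.980829 = 7.846634.
KL = 7.846634 - 8 + 3 = 2.8466

2.8466


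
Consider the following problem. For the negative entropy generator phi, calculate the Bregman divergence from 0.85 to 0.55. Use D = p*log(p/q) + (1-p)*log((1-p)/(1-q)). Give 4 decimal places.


Bregman divergence with negative entropy generator:
D = p*log(p/q) + (1-p)*log((1-p)/(1-q)).
p = 0.85, q = 0.55.
p*log(p/q) = 0.85*log(0.85/0.55) = 0.37002.
(1-p)*log((1-p)/(1-q)) = 0.15*log(0.15/0.45) = -0.164792.
D = 0.37002 + -0.164792 = 0.2052

0.2052


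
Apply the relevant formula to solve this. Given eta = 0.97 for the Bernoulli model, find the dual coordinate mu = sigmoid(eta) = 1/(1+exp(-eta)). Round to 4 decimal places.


Dual coordinate (expectation parameter) for Bernoulli:
mu = 1/(1+exp(-eta)).
eta = 0.97.
exp(-eta) = exp(-0.97) = 0.379083.
mu = 1/(1+0.379083) = 0.7251

0.7251


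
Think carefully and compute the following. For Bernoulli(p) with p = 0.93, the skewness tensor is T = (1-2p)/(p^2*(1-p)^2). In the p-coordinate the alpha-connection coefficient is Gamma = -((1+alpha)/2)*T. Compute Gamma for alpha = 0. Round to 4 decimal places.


Skewness (Amari-Chentsov) tensor: T = (1-2p)/(p^2*(1-p)^2).
p = 0.93, 1-2p = -0.86, p^2 = 0.8649, (1-p)^2 = 0.0049.
T = -0.86/(0.8649 * 0.0049) = -202.92543.
In the p-coordinate, Gamma^(alpha) = Gamma^(0) - (alpha/2)*T with Gamma^(0) = (1/2)*g'(p) = -T/2,
so Gamma^(alpha) = -((1+alpha)/2)*T.
alpha = 0, -(1+alpha)/2 = -0.5.
Gamma = -0.5 * -202.92543 = 101.4627

101.4627


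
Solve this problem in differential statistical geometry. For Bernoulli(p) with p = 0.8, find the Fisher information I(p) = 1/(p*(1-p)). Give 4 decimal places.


For Bernoulli(p), Fisher information is I(p) = 1/(p*(1-p)).
p = 0.8, 1-p = 0.2.
p*(1-p) = 0.16.
I(p) = 1/0.16 = 6.2500

6.2500


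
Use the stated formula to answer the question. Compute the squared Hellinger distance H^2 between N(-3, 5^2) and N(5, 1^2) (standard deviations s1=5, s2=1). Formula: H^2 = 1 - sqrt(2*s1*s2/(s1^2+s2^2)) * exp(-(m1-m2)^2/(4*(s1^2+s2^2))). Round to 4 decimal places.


Squared Hellinger distance for Gaussians:
H^2 = 1 - sqrt(2*s1*s2/(s1^2+s2^2)) * exp(-(m1-m2)^2/(4*(s1^2+s2^2))).
s1^2 = 25, s2^2 = 1, s1^2+s2^2 = 26.
sqrt(2*5*1/(26)) = 0.620174.
(m1-m2)^2 = (-8)^2 = 64.
exp(-64/(4*26)) = exp(-0.615385) = 0.540433.
H^2 = 1 - 0.620174*0.540433 = 0.6648

0.6648


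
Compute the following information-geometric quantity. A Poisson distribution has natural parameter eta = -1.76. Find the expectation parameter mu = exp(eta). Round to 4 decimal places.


Expectation parameter for Poisson exponential family:
mu = exp(eta).
eta = -1.76.
mu = exp(-1.76) = 0.1720

0.1720


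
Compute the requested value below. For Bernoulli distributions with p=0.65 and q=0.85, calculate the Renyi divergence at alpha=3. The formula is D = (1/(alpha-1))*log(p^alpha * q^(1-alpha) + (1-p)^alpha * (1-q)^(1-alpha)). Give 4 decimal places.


Renyi divergence of order alpha between Bernoulli distributions:
D = (1/(alpha-1))*log(p^alpha * q^(1-alpha) + (1-p)^alpha * (1-q)^(1-alpha)).
alpha = 3, p = 0.65, q = 0.85.
p^alpha * q^(1-alpha) = 0.65^3 * 0.85^-2 = 0.380104.
(1-p)^alpha * (1-q)^(1-alpha) = 0.35^3 * 0.15^-2 = 1.905556.
sum = 0.380104 + 1.905556 = 2.285659.
D = (1/2)*log(2.285659) = 0.4133

0.4133


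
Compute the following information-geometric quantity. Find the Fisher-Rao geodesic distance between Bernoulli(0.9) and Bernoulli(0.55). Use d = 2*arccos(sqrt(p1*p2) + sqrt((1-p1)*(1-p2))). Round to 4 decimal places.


Geodesic distance on Bernoulli manifold:
d(p1,p2) = 2*arccos(sqrt(p1*p2) + sqrt((1-p1)*(1-p2))).
sqrt(p1*p2) = sqrt(0.9*0.55) = 0.703562.
sqrt((1-p1)*(1-p2)) = sqrt(0.1*0.45) = 0.212132.
arg = 0.703562 + 0.212132 = 0.915694.
d = 2*arccos(0.915694) = 0.8271

0.8271


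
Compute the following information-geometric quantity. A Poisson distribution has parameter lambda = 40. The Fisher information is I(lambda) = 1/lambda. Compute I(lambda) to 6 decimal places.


Fisher information for Poisson: I(lambda) = 1/lambda.
lambda = 40.
I(lambda) = 1/40 = 0.025000

0.025000


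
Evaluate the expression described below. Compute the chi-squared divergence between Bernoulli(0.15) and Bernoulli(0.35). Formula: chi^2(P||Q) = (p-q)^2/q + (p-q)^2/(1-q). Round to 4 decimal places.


Chi-squared divergence between Bernoulli distributions:
chi^2 = (p-q)^2/q + (p-q)^2/(1-q).
p = 0.15, q = 0.35, p-q = -0.2.
(p-q)^2 = 0.04.
term1 = 0.04/0.35 = 0.114286.
term2 = 0.04/0.65 = 0.061538.
chi^2 = 0.114286 + 0.061538 = 0.1758

0.1758


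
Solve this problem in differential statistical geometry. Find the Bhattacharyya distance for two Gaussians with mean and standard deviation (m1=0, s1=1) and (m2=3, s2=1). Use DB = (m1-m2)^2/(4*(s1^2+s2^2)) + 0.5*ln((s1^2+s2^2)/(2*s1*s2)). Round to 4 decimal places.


Bhattacharyya distance between two Gaussians:
DB = (m1-m2)^2/(4*(s1^2+s2^2)) + (1/2)*ln((s1^2+s2^2)/(2*s1*s2)).
(m1-m2)^2 = (-3)^2 = 9.
s1^2+s2^2 = 1 + 1 = 2.
term1 = 9/8 = 1.125.
term2 = 0.5*ln(2/2.0) = 0.0.
DB = 1.125 + 0.0 = 1.1250

1.1250


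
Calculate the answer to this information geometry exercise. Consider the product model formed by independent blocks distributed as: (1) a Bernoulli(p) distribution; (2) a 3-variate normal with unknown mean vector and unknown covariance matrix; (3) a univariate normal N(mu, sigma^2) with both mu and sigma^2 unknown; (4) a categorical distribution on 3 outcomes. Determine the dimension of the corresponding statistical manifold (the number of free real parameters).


The dimension of a statistical manifold equals the number of free
(independent) real parameters of the model. For a product of independent
blocks the parameter counts add.
- Bernoulli (p): 1.
- 3-variate normal: 3 (mean) + 3*4/2 = 6 (symmetric covariance) = 9.
- normal (mu, sigma^2): 2.
- categorical on 3 outcomes (probabilities sum to 1): 3-1 = 2.
Total = 1 + 9 + 2 + 2 = 14.
Dimension = 14

14


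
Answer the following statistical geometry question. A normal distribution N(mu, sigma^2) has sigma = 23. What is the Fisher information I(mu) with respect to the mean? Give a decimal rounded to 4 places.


The Fisher information for the mean of a normal distribution is I(mu) = 1/sigma^2.
sigma = 23, so sigma^2 = 529.
I(mu) = 1/529 = 0.0019

0.0019


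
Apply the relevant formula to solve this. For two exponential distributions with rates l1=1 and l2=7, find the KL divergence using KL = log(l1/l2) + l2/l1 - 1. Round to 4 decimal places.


KL divergence for exponential family:
KL = log(l1/l2) + l2/l1 - 1.
log(1/7) = -1.94591.
7/1 = 7.0.
KL = -1.94591 + 7.0 - 1 = 4.0541

4.0541
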